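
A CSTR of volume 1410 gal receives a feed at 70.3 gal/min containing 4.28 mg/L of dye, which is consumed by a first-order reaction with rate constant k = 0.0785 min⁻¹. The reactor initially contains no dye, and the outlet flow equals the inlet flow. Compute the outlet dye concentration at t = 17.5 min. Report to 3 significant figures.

Accumulation = in − out − consumed: V dC/dt = Q C_in − Q C − k V C.
dC/dt = (Q/V) C_in − (Q/V + k) C; effective rate a = Q/V + k = 0.049858 + 0.0785 = 0.12836 min⁻¹.
C_ss = Q C_in/(Q + kV) = 1.6625 mg/L; C(t) = C_ss + (C₀ − C_ss) e^(−a t).
C(17.5) = 1.6625 + (-1.6625)·e^(−0.12836·17.5) = 1.6625 + (-1.6625)·0.10579 = 1.4866 mg/L.

1.49 mg/L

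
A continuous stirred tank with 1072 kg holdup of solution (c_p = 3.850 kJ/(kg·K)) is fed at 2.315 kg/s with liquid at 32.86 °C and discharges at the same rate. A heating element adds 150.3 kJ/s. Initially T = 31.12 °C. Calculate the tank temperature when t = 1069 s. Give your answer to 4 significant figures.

M c_p dT/dt = ṁ c_p (T_in − T) + Q̇.
τ = M/ṁ = 463.067 s; T_ss = T_in + Q̇/(ṁ c_p) = 32.86 + 150.3/(2.315·3.850) = 49.7235 °C.
Solution: T(t) = T_ss + (T₀ − T_ss) e^(−t/τ).
T(1069) = 49.7235 + (-18.6035)·e^(−1069/463.067) = 49.7235 + (-18.6035)·0.0994081 = 47.8741 °C.

47.87 °C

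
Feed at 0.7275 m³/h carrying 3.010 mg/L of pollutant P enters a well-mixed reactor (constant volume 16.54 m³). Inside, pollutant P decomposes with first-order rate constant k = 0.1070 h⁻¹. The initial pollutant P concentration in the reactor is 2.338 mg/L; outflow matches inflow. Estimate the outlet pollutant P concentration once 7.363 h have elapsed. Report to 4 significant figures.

1.358 mg/L

Accumulation = in − out − consumed: V dC/dt = Q C_in − Q C − k V C.
dC/dt = (Q/V) C_in − (Q/V + k) C; effective rate a = Q/V + k = 0.0439843 + 0.1070 = 0.150984 h⁻¹.
C_ss = Q C_in/(Q + kV) = 0.876864 mg/L; C(t) = C_ss + (C₀ − C_ss) e^(−a t).
C(7.363) = 0.876864 + (1.46114)·e^(−0.150984·7.363) = 0.876864 + (1.46114)·0.329000 = 1.35758 mg/L.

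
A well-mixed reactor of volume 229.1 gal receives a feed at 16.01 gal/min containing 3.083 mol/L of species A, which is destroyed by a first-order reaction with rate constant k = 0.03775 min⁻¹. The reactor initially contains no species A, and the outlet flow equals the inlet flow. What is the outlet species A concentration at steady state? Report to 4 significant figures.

2.002 mol/L

V dC/dt = Q(C_in − C) − k V C.
Steady state (dC/dt = 0): C_ss = Q C_in/(Q + kV) = C_in/(1 + kV/Q).
C_ss = 16.01·3.083/(16.01 + 0.03775·229.1) = 49.3588/24.6585 = 2.00169 mol/L.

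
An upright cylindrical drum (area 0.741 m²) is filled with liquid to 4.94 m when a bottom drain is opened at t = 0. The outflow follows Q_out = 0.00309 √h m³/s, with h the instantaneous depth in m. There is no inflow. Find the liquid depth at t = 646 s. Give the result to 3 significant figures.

0.767 m

A dh/dt = −Q_out = −0.00309 √h.
This is separable: 2 d(√h)/dt = −0.00309/A, so √h = √h₀ − (0.00309/(2A)) t.
√h = √4.94 − 0.00309·646/(2·0.741) = 2.2226 − 1.3469 = 0.87569.
h = 0.87569² = 0.76683 m.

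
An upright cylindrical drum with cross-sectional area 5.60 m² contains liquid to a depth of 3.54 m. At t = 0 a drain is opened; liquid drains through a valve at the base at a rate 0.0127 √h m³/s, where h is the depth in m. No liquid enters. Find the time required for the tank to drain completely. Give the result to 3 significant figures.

A dh/dt = −Q_out = −0.0127 √h.
Separate and integrate: 2(√h − √h₀) = −(0.0127/A) t.
Tank is empty when √h = 0: t_empty = 2A√h₀/0.0127.
t_empty = 2·5.60·√3.54/0.0127 = 11.200·1.8815/0.0127 = 1659.3 s.

1660 s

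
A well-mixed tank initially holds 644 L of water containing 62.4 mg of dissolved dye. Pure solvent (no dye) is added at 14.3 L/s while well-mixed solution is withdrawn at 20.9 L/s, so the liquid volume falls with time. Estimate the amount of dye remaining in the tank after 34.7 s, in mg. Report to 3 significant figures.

15.5 mg

Let m(t) be the amount of dye. Volume: V(t) = V₀ + (Q_in − Q_out) t = 644 − 6.6000 t; V(34.7) = 414.98 L.
Solute balance: dm/dt = 0 − Q_out C = −Q_out m/V(t).
Separate: dm/m = −Q_out dt/V(t) ⇒ ln(m/m₀) = −(Q_out/(Q_in−Q_out)) ln(V/V₀).
m = m₀ (V₀/V)^(Q_out/(Q_in−Q_out)) = 62.4 × (644/414.98)^(-3.1667) = 15.517 mg.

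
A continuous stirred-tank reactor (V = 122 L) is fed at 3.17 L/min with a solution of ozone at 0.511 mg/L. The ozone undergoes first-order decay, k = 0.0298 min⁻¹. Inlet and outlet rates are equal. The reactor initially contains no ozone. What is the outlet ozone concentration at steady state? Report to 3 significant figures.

0.238 mg/L

V dC/dt = Q(C_in − C) − k V C.
At steady state: 0 = Q C_in − (Q + kV) C_ss, so C_ss = Q C_in/(Q + kV).
C_ss = 3.17·0.511/(3.17 + 0.0298·122) = 1.6199/6.8056 = 0.23802 mg/L.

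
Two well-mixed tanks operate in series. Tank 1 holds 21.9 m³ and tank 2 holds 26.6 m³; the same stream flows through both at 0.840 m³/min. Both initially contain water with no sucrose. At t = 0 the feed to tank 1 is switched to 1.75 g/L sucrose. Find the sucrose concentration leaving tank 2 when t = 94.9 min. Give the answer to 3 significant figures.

Time constants: τᵢ = Vᵢ/Q for each well-mixed tank.
τ₁ = 21.9/0.840 = 26.071 min; τ₂ = 26.6/0.840 = 31.667 min.
Solving the cascade with C₁(0)=C₂(0)=0 gives C₂(t) = C_in[1 − (τ₁ e^(−t/τ₁) − τ₂ e^(−t/τ₂))/(τ₁ − τ₂)].
At t = 94.9: e^(−t/τ₁) = 0.026252, e^(−t/τ₂) = 0.049945.
C₂ = 1.75·[1 − (26.071·0.026252 − 31.667·0.049945)/(-5.5952)] = 1.75·0.83966 = 1.4694 g/L.

1.47 g/L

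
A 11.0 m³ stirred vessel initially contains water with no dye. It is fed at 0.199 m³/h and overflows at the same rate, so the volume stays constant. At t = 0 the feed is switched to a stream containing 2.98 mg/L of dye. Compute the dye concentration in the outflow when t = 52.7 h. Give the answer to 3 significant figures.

1.83 mg/L

Accumulation = in − out for the solute gives V dC/dt = Q(C_in − C).
Rewrite as dC/dt + C/τ = C_in/τ, τ = V/Q = 55.276 h.
Solution: C(t) = C_in + (C₀ − C_in) e^(−t/τ).
C(52.7) = 2.98 + (0 − 2.98)·e^(−52.7/55.276) = 2.98 + (-2.9800)·0.38543 = 1.8314 mg/L.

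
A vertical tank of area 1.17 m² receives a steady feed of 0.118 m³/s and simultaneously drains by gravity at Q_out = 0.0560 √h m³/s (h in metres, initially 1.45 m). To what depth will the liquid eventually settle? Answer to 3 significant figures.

Mass balance (ρ constant): A dh/dt = Q_in − 0.0560 √h. At steady state dh/dt = 0:
Q_in = 0.0560 √h_ss ⇒ √h_ss = 0.118/0.0560 = 2.1071.
h_ss = 2.1071² = 4.4401 m. (Since h₀ = 1.45 m < h_ss, the level will rise toward this value.)

4.44 m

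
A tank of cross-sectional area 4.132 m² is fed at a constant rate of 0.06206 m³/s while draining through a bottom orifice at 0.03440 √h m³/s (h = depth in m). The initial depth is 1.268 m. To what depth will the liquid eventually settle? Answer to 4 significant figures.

3.255 m

Level balance: A dh/dt = 0.06206 − 0.03440 √h. Setting dh/dt = 0:
Q_in = 0.03440 √h_ss ⇒ √h_ss = 0.06206/0.03440 = 1.80407.
h_ss = 1.80407² = 3.25467 m. (Since h₀ = 1.268 m < h_ss, the level will rise toward this value.)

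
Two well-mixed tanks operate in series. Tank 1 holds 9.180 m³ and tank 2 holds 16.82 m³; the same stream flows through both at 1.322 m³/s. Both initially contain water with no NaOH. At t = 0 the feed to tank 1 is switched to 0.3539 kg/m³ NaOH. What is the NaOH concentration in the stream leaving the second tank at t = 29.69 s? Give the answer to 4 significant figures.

0.2843 kg/m³

Time constants: τᵢ = Vᵢ/Q for each well-mixed tank.
τ₁ = 9.180/1.322 = 6.94402 s; τ₂ = 16.82/1.322 = 12.7231 s.
Solving the cascade with C₁(0)=C₂(0)=0 gives C₂(t) = C_in[1 − (τ₁ e^(−t/τ₁) − τ₂ e^(−t/τ₂))/(τ₁ − τ₂)].
At t = 29.69: e^(−t/τ₁) = 0.0139034, e^(−t/τ₂) = 0.0969517.
C₂ = 0.3539·[1 − (6.94402·0.0139034 − 12.7231·0.0969517)/(-5.77912)] = 0.3539·0.803260 = 0.284274 kg/m³.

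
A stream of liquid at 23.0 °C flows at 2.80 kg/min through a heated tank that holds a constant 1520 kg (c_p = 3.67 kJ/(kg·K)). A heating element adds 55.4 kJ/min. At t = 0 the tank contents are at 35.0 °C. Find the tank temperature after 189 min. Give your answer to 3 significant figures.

33.1 °C

Energy balance: M c_p dT/dt = ṁ c_p (T_in − T) + 55.4.
τ = M/ṁ = 542.86 min; T_ss = T_in + Q̇/(ṁ c_p) = 23.0 + 55.4/(2.80·3.67) = 28.391 °C.
T approaches T_ss exponentially: T(t) = T_ss + (T₀ − T_ss) e^(−t/τ).
T(189) = 28.391 + (6.6088)·e^(−189/542.86) = 28.391 + (6.6088)·0.70599 = 33.057 °C.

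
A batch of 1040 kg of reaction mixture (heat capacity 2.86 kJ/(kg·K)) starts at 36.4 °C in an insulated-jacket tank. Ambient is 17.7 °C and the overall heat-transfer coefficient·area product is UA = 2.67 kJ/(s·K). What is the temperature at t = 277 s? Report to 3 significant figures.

32.3 °C

M c_p dT/dt = −UA(T − T_amb).
dT/dt = (T_ss − T)/τ with T_ss = T_amb = 17.700 °C, τ = M c_p/UA = 1040·2.86/2.67 = 1114.0 s.
Solution: T(t) = T_ss + (T₀ − T_ss) e^(−t/τ).
T(277) = 17.700 + (18.700)·0.77985 = 32.283 °C.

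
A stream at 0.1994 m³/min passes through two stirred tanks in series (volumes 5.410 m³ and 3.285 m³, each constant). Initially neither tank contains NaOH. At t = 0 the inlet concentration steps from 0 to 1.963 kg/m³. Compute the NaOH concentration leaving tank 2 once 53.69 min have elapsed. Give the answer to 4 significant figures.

Species balance on tank i: dCᵢ/dt = (Cᵢ₋₁ − Cᵢ)/τᵢ with τᵢ = Vᵢ/Q.
τ₁ = 5.410/0.1994 = 27.1314 min; τ₂ = 3.285/0.1994 = 16.4744 min.
Solving the cascade with C₁(0)=C₂(0)=0 gives C₂(t) = C_in[1 − (τ₁ e^(−t/τ₁) − τ₂ e^(−t/τ₂))/(τ₁ − τ₂)].
At t = 53.69: e^(−t/τ₁) = 0.138223, e^(−t/τ₂) = 0.0384271.
C₂ = 1.963·[1 − (27.1314·0.138223 − 16.4744·0.0384271)/(10.6570)] = 1.963·0.707505 = 1.38883 kg/m³.

1.389 kg/m³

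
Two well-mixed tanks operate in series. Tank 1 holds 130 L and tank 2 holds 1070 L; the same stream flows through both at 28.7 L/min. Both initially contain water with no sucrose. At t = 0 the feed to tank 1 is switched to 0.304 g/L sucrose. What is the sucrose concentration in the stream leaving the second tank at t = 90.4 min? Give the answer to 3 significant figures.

Each tank obeys Vᵢ dCᵢ/dt = Q(Cᵢ₋₁ − Cᵢ), so τᵢ = Vᵢ/Q.
τ₁ = 130/28.7 = 4.5296 min; τ₂ = 1070/28.7 = 37.282 min.
Tank 1: C₁ = C_in(1 − e^(−t/τ₁)). Tank 2 (τ₁ ≠ τ₂): C₂ = C_in[1 − (τ₁ e^(−t/τ₁) − τ₂ e^(−t/τ₂))/(τ₁ − τ₂)].
At t = 90.4: e^(−t/τ₁) = 2.1506e-09, e^(−t/τ₂) = 0.088500.
C₂ = 0.304·[1 − (4.5296·2.1506e-09 − 37.282·0.088500)/(-32.753)] = 0.304·0.89926 = 0.27338 g/L.

0.273 g/L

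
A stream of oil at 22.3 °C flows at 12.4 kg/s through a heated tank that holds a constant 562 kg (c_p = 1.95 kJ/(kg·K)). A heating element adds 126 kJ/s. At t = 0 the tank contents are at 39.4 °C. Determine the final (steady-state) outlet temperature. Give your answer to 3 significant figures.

Unsteady energy balance on the tank contents: M c_p dT/dt = ṁ c_p (T_in − T) + 126.
At steady state dT/dt = 0 ⇒ T_ss = T_in + Q̇/(ṁ c_p) = 22.3 + 126/(12.4·1.95) = 27.511 °C.

27.5 °C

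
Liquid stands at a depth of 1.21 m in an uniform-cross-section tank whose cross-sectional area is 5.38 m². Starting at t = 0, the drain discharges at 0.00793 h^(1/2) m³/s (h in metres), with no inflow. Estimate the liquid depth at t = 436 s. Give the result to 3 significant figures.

0.606 m

A dh/dt = −Q_out = −0.00793 √h.
Separate and integrate: 2(√h − √h₀) = −(0.00793/A) t.
√h = √1.21 − 0.00793·436/(2·5.38) = 1.1000 − 0.32133 = 0.77867.
h = 0.77867² = 0.60633 m.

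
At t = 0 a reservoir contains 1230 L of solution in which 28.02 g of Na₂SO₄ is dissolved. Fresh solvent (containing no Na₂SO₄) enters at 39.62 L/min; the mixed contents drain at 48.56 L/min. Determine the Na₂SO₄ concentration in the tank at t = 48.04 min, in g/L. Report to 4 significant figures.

0.003395 g/L

Let m(t) be the amount of Na₂SO₄. Volume: V(t) = V₀ + (Q_in − Q_out) t = 1230 − 8.94000 t; V(48.04) = 800.522 L.
No Na₂SO₄ enters, so dm/dt = −Q_out · (m/V).
dm/m = −Q_out dt/(V₀ − 8.94000 t); integrating gives ln(m/m₀) = −(Q_out/(Q_in−Q_out)) ln(V/V₀).
m = m₀ (V₀/V)^(Q_out/(Q_in−Q_out)) = 28.02 × (1230/800.522)^(-5.43177) = 2.71814 g.
C = m/V = 2.71814/800.522 = 0.00339546 g/L.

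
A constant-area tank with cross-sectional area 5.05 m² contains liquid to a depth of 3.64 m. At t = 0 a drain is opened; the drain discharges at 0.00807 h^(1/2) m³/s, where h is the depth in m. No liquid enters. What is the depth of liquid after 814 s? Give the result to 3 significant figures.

1.58 m

With no inflow, A dh/dt = −0.00807 √h.
Separate and integrate: 2(√h − √h₀) = −(0.00807/A) t.
√h = √3.64 − 0.00807·814/(2·5.05) = 1.9079 − 0.65039 = 1.2575.
h = 1.2575² = 1.5813 m.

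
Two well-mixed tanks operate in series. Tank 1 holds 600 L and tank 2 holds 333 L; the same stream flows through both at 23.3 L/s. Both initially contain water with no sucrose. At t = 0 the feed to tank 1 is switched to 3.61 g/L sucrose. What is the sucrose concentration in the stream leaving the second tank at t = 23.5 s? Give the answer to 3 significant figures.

Each tank obeys Vᵢ dCᵢ/dt = Q(Cᵢ₋₁ − Cᵢ), so τᵢ = Vᵢ/Q.
τ₁ = 600/23.3 = 25.751 s; τ₂ = 333/23.3 = 14.292 s.
Tank 1: C₁ = C_in(1 − e^(−t/τ₁)). Tank 2 (τ₁ ≠ τ₂): C₂ = C_in[1 − (τ₁ e^(−t/τ₁) − τ₂ e^(−t/τ₂))/(τ₁ − τ₂)].
At t = 23.5: e^(−t/τ₁) = 0.40149, e^(−t/τ₂) = 0.19315.
C₂ = 3.61·[1 − (25.751·0.40149 − 14.292·0.19315)/(11.459)] = 3.61·0.33868 = 1.2226 g/L.

1.22 g/L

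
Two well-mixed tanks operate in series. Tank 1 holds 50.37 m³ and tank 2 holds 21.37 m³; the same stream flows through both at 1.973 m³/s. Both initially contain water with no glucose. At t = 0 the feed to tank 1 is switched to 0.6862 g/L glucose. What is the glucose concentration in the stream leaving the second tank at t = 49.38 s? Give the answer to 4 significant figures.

0.5192 g/L

Time constants: τᵢ = Vᵢ/Q for each well-mixed tank.
τ₁ = 50.37/1.973 = 25.5297 s; τ₂ = 21.37/1.973 = 10.8312 s.
Solving the cascade with C₁(0)=C₂(0)=0 gives C₂(t) = C_in[1 − (τ₁ e^(−t/τ₁) − τ₂ e^(−t/τ₂))/(τ₁ − τ₂)].
At t = 49.38: e^(−t/τ₁) = 0.144537, e^(−t/τ₂) = 0.0104721.
C₂ = 0.6862·[1 − (25.5297·0.144537 − 10.8312·0.0104721)/(14.6984)] = 0.6862·0.756671 = 0.519228 g/L.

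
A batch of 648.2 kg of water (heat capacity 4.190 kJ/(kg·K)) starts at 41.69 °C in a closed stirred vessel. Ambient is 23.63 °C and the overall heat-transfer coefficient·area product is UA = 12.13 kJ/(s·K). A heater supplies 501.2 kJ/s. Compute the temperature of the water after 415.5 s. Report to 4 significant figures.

Lumped-capacitance energy balance: M c_p dT/dt = UA(T_amb − T) + Q̇.
dT/dt = (T_ss − T)/τ with T_ss = T_amb + Q̇/UA = 23.63 + 501.2/12.13 = 64.9490 °C, τ = M c_p/UA = 648.2·4.190/12.13 = 223.904 s.
Integrating: T(t) = T_ss + (T₀ − T_ss) e^(−t/τ).
T(415.5) = 64.9490 + (-23.2590)·0.156343 = 61.3127 °C.

61.31 °C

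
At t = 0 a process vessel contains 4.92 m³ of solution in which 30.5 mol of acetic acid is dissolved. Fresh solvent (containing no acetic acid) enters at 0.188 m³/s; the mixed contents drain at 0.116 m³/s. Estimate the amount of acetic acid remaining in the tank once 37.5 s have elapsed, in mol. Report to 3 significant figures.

Total volume: dV/dt = Q_in − Q_out = 0.072000 m³/s, so V(t) = 4.92 + 0.072000 t and V(37.5) = 7.6200 m³.
No acetic acid enters, so dm/dt = −Q_out · (m/V).
dm/m = −Q_out dt/(V₀ + 0.072000 t); integrating gives ln(m/m₀) = −(Q_out/(Q_in−Q_out)) ln(V/V₀).
m = m₀ (V₀/V)^(Q_out/(Q_in−Q_out)) = 30.5 × (4.92/7.6200)^(1.6111) = 15.073 mol.

15.1 mol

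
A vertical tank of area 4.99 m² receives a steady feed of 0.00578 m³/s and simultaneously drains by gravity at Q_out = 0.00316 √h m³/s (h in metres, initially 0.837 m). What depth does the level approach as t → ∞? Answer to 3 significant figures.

Volume balance on the tank: A dh/dt = Q_in − 0.00316 √h. At steady state dh/dt = 0:
Q_in = 0.00316 √h_ss ⇒ √h_ss = 0.00578/0.00316 = 1.8291.
h_ss = 1.8291² = 3.3457 m. (Since h₀ = 0.837 m < h_ss, the level will rise toward this value.)

3.35 m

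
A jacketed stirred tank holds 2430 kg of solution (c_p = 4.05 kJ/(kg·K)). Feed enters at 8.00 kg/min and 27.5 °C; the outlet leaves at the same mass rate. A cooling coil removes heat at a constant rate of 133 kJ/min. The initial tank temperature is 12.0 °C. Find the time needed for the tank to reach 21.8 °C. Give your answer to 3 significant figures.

Heat balance on the well-mixed liquid: M c_p dT/dt = ṁ c_p (T_in − T) − 133.
τ = M/ṁ = 303.75 min; T_ss = T_in − Q̇/(ṁ c_p) = 23.395 °C.
T(t) = T_ss + (T₀ − T_ss) e^(−t/τ). Set T = 21.8:
e^(−t/τ) = (21.8 − 23.395)/(12.0 − 23.395) = 0.13998
t = −303.75 · ln(0.13998) = 597.25 min.

597 min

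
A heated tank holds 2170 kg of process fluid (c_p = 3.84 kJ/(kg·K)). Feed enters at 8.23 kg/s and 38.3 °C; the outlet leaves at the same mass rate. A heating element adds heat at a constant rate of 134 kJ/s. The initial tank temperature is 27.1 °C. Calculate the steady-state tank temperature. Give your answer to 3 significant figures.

Energy balance: M c_p dT/dt = ṁ c_p (T_in − T) + 134.
At steady state dT/dt = 0 ⇒ T_ss = T_in + Q̇/(ṁ c_p) = 38.3 + 134/(8.23·3.84) = 42.540 °C.

42.5 °C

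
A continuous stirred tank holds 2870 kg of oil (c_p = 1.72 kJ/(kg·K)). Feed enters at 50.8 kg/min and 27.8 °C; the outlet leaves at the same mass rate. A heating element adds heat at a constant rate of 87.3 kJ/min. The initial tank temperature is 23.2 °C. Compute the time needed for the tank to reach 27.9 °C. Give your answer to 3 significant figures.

103 min

Heat balance on the well-mixed liquid: M c_p dT/dt = ṁ c_p (T_in − T) + 87.3.
τ = M/ṁ = 56.496 min; T_ss = T_in + Q̇/(ṁ c_p) = 28.799 °C.
T(t) = T_ss + (T₀ − T_ss) e^(−t/τ). Set T = 27.9:
e^(−t/τ) = (27.9 − 28.799)/(23.2 − 28.799) = 0.16058
t = −56.496 · ln(0.16058) = 103.33 min.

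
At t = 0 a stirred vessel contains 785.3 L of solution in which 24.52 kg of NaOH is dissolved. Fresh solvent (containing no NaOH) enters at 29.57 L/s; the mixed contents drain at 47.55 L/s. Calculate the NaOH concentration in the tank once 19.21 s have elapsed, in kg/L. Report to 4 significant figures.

0.01204 kg/L

Let m(t) be the amount of NaOH. Volume: V(t) = V₀ + (Q_in − Q_out) t = 785.3 − 17.9800 t; V(19.21) = 439.904 L.
No NaOH enters, so dm/dt = −Q_out · (m/V).
Separate: dm/m = −Q_out dt/V(t) ⇒ ln(m/m₀) = −(Q_out/(Q_in−Q_out)) ln(V/V₀).
m = m₀ (V₀/V)^(Q_out/(Q_in−Q_out)) = 24.52 × (785.3/439.904)^(-2.64461) = 5.29582 kg.
C = m/V = 5.29582/439.904 = 0.0120386 kg/L.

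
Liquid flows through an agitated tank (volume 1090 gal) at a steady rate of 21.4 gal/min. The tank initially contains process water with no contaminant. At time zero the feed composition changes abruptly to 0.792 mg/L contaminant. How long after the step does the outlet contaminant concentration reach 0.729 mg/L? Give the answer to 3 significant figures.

Species balance: V dC/dt = Q(C_in − C) ⇒ τ = V/Q = 50.935 min.
C(t) = C_in + (C₀ − C_in) e^(−t/τ). Set C = 0.729 and solve for t:
e^(−t/τ) = (C − C_in)/(C₀ − C_in) = (0.729 − 0.792)/(0 − 0.792) = 0.079545
t = −τ ln(…) = 50.935 × 2.5314 = 128.94 min.

129 min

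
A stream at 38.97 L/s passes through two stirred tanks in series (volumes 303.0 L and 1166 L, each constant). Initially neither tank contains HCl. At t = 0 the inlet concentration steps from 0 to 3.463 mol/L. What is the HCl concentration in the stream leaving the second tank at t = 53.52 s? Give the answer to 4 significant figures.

Time constants: τᵢ = Vᵢ/Q for each well-mixed tank.
τ₁ = 303.0/38.97 = 7.77521 s; τ₂ = 1166/38.97 = 29.9205 s.
Solving the cascade with C₁(0)=C₂(0)=0 gives C₂(t) = C_in[1 − (τ₁ e^(−t/τ₁) − τ₂ e^(−t/τ₂))/(τ₁ − τ₂)].
At t = 53.52: e^(−t/τ₁) = 0.00102464, e^(−t/τ₂) = 0.167170.
C₂ = 3.463·[1 − (7.77521·0.00102464 − 29.9205·0.167170)/(-22.1452)] = 3.463·0.774496 = 2.68208 mol/L.

2.682 mol/L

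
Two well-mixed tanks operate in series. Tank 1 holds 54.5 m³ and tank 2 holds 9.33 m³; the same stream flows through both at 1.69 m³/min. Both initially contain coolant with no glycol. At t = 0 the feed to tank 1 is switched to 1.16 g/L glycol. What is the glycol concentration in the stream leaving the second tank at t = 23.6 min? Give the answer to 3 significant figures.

0.490 g/L

Each tank obeys Vᵢ dCᵢ/dt = Q(Cᵢ₋₁ − Cᵢ), so τᵢ = Vᵢ/Q.
τ₁ = 54.5/1.69 = 32.249 min; τ₂ = 9.33/1.69 = 5.5207 min.
Solving the cascade with C₁(0)=C₂(0)=0 gives C₂(t) = C_in[1 − (τ₁ e^(−t/τ₁) − τ₂ e^(−t/τ₂))/(τ₁ − τ₂)].
At t = 23.6: e^(−t/τ₁) = 0.48103, e^(−t/τ₂) = 0.013915.
C₂ = 1.16·[1 − (32.249·0.48103 − 5.5207·0.013915)/(26.728)] = 1.16·0.42248 = 0.49008 g/L.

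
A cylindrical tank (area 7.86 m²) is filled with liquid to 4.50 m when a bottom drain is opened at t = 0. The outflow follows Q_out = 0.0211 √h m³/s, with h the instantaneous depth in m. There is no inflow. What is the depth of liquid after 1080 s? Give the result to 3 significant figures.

With no inflow, A dh/dt = −0.0211 √h.
∫ h^(−1/2) dh = −(0.0211/A) ∫ dt, giving 2√h = 2√h₀ − (0.0211/A) t.
√h = √4.50 − 0.0211·1080/(2·7.86) = 2.1213 − 1.4496 = 0.67170.
h = 0.67170² = 0.45118 m.

0.451 m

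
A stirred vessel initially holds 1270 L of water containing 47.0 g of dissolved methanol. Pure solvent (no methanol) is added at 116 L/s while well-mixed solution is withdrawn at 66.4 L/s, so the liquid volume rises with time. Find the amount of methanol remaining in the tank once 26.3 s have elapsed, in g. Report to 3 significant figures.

Let m(t) be the amount of methanol. Volume: V(t) = V₀ + (Q_in − Q_out) t = 1270 + 49.600 t; V(26.3) = 2574.5 L.
No methanol enters, so dm/dt = −Q_out · (m/V).
dm/m = −Q_out dt/(V₀ + 49.600 t); integrating gives ln(m/m₀) = −(Q_out/(Q_in−Q_out)) ln(V/V₀).
m = m₀ (V₀/V)^(Q_out/(Q_in−Q_out)) = 47.0 × (1270/2574.5)^(1.3387) = 18.250 g.

18.3 g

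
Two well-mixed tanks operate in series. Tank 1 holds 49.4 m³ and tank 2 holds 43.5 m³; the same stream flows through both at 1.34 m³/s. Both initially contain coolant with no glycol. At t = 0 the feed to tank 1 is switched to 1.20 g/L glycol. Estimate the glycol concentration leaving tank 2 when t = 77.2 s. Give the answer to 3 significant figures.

Each tank obeys Vᵢ dCᵢ/dt = Q(Cᵢ₋₁ − Cᵢ), so τᵢ = Vᵢ/Q.
τ₁ = 49.4/1.34 = 36.866 s; τ₂ = 43.5/1.34 = 32.463 s.
Solving the cascade with C₁(0)=C₂(0)=0 gives C₂(t) = C_in[1 − (τ₁ e^(−t/τ₁) − τ₂ e^(−t/τ₂))/(τ₁ − τ₂)].
At t = 77.2: e^(−t/τ₁) = 0.12318, e^(−t/τ₂) = 0.092725.
C₂ = 1.20·[1 − (36.866·0.12318 − 32.463·0.092725)/(4.4030)] = 1.20·0.65226 = 0.78271 g/L.

0.783 g/L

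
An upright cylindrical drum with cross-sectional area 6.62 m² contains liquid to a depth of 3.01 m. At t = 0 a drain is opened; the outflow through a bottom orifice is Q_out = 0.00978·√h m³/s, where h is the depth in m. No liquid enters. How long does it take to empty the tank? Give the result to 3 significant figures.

2350 s

A dh/dt = −Q_out = −0.00978 √h.
This is separable: 2 d(√h)/dt = −0.00978/A, so √h = √h₀ − (0.00978/(2A)) t.
Set h = 0: 2√h₀ = (0.00978/A) t_empty ⇒ t_empty = 2A√h₀/0.00978.
t_empty = 2·6.62·√3.01/0.00978 = 13.240·1.7349/0.00978 = 2348.7 s.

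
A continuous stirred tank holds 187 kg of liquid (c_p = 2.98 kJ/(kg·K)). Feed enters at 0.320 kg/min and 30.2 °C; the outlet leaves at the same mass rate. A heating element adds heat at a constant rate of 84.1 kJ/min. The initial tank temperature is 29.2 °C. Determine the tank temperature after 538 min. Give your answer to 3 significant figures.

82.9 °C

M c_p dT/dt = ṁ c_p (T_in − T) + Q̇.
Rearrange: dT/dt = (T_ss − T)/τ with τ = M/ṁ = 584.38 min and T_ss = T_in + Q̇/(ṁ c_p) = 118.39 °C.
Solution: T(t) = T_ss + (T₀ − T_ss) e^(−t/τ).
T(538) = 118.39 + (-89.192)·e^(−538/584.38) = 118.39 + (-89.192)·0.39826 = 82.870 °C.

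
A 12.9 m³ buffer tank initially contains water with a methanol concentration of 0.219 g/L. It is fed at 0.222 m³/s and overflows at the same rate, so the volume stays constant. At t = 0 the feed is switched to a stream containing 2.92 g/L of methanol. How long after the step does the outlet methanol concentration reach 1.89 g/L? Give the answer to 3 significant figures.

56.0 s

Unsteady species balance (constant V, well mixed): V dC/dt = Q(C_in − C), so τ = V/Q = 58.108 s.
C(t) = C_in + (C₀ − C_in) e^(−t/τ). Set C = 1.89 and solve for t:
e^(−t/τ) = (C − C_in)/(C₀ − C_in) = (1.89 − 2.92)/(0.219 − 2.92) = 0.38134
t = −τ ln(…) = 58.108 × 0.96406 = 56.020 s.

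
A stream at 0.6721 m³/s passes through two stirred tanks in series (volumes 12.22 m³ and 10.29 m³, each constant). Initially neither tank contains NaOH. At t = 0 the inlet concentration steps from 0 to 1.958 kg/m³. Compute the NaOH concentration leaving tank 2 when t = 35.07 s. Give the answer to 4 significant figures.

Species balance on tank i: dCᵢ/dt = (Cᵢ₋₁ − Cᵢ)/τᵢ with τᵢ = Vᵢ/Q.
τ₁ = 12.22/0.6721 = 18.1818 s; τ₂ = 10.29/0.6721 = 15.3102 s.
Solving the cascade with C₁(0)=C₂(0)=0 gives C₂(t) = C_in[1 − (τ₁ e^(−t/τ₁) − τ₂ e^(−t/τ₂))/(τ₁ − τ₂)].
At t = 35.07: e^(−t/τ₁) = 0.145315, e^(−t/τ₂) = 0.101203.
C₂ = 1.958·[1 − (18.1818·0.145315 − 15.3102·0.101203)/(2.87160)] = 1.958·0.619496 = 1.21297 kg/m³.

1.213 kg/m³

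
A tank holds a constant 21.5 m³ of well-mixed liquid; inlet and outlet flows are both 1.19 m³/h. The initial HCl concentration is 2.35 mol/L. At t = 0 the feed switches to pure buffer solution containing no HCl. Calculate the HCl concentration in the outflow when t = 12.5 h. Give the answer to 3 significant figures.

Species balance on the tank: V dC/dt = Q(C_in − C).
Time constant τ = V/Q = 21.5/1.19 = 18.067 h.
Solution: C(t) = C_in + (C₀ − C_in) e^(−t/τ).
C(12.5) = 0 + (2.35 − 0)·e^(−12.5/18.067) = 0 + (2.3500)·0.50064 = 1.1765 mol/L.

1.18 mol/L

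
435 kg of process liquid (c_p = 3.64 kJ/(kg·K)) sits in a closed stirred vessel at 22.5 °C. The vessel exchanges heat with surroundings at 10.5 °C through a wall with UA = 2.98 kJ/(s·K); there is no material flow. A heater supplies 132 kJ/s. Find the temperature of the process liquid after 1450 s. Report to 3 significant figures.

Energy balance: M c_p dT/dt = −UA(T − T_amb) + Q̇.
dT/dt = (T_ss − T)/τ with T_ss = T_amb + Q̇/UA = 10.5 + 132/2.98 = 54.795 °C, τ = M c_p/UA = 435·3.64/2.98 = 531.34 s.
This is linear first-order; T(t) = T_ss + (T₀ − T_ss) e^(−t/τ).
T(1450) = 54.795 + (-32.295)·0.065289 = 52.687 °C.

52.7 °C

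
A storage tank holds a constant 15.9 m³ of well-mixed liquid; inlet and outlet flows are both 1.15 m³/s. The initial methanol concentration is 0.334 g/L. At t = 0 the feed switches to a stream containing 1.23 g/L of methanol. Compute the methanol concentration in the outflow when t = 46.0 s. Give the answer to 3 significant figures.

1.20 g/L

Mass balance on the solute (V constant): V dC/dt = Q(C_in − C).
Rewrite as dC/dt + C/τ = C_in/τ, τ = V/Q = 13.826 s.
Solution: C(t) = C_in + (C₀ − C_in) e^(−t/τ).
C(46.0) = 1.23 + (0.334 − 1.23)·e^(−46.0/13.826) = 1.23 + (-0.89600)·0.035899 = 1.1978 g/L.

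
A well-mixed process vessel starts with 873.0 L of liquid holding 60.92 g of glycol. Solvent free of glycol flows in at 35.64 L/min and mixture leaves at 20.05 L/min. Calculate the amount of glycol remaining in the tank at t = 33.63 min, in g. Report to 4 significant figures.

33.27 g

Let m(t) be the amount of glycol. Volume: V(t) = V₀ + (Q_in − Q_out) t = 873.0 + 15.5900 t; V(33.63) = 1397.29 L.
No glycol enters, so dm/dt = −Q_out · (m/V).
Separate: dm/m = −Q_out dt/V(t) ⇒ ln(m/m₀) = −(Q_out/(Q_in−Q_out)) ln(V/V₀).
m = m₀ (V₀/V)^(Q_out/(Q_in−Q_out)) = 60.92 × (873.0/1397.29)^(1.28608) = 33.2697 g.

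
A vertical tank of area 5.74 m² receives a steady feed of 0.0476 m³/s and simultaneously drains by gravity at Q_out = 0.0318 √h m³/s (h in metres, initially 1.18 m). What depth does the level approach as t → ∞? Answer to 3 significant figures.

A dh/dt = Q_in − 0.0318 √h. Steady state requires inflow = outflow:
Q_in = 0.0318 √h_ss ⇒ √h_ss = 0.0476/0.0318 = 1.4969.
h_ss = 1.4969² = 2.2406 m. (Since h₀ = 1.18 m < h_ss, the level will rise toward this value.)

2.24 m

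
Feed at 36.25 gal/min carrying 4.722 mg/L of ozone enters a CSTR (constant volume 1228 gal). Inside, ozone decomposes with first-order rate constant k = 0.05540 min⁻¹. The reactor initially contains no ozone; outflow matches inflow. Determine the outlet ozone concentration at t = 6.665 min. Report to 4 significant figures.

0.7094 mg/L

Accumulation = in − out − consumed: V dC/dt = Q C_in − Q C − k V C.
dC/dt = (Q/V) C_in − (Q/V + k) C; effective rate a = Q/V + k = 0.0295195 + 0.05540 = 0.0849195 min⁻¹.
C_ss = Q C_in/(Q + kV) = 1.64145 mg/L; C(t) = C_ss + (C₀ − C_ss) e^(−a t).
C(6.665) = 1.64145 + (-1.64145)·e^(−0.0849195·6.665) = 1.64145 + (-1.64145)·0.567798 = 0.709438 mg/L.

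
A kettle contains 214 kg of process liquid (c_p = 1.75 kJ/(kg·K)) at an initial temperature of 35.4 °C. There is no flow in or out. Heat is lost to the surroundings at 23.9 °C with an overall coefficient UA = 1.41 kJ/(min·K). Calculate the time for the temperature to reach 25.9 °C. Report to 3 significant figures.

465 min

First-law balance (no shaft work): M c_p dT/dt = −UA(T − T_amb).
τ = M c_p/UA = 265.60 min; T_ss = T_amb = 23.900 °C.
T(t) = T_ss + (T₀ − T_ss)e^(−t/τ); set T = 25.9:
t = −τ ln[(T − T_ss)/(T₀ − T_ss)] = −265.60 · ln(0.17391) = 464.59 min.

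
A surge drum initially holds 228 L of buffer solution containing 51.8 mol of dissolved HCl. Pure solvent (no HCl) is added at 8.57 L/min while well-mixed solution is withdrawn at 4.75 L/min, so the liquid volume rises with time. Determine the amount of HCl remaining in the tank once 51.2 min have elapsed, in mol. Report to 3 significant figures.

24.0 mol

Total volume: dV/dt = Q_in − Q_out = 3.8200 L/min, so V(t) = 228 + 3.8200 t and V(51.2) = 423.58 L.
Species balance (pure solvent in): dm/dt = −Q_out · m/V(t).
dm/m = −Q_out dt/(V₀ + 3.8200 t); integrating gives ln(m/m₀) = −(Q_out/(Q_in−Q_out)) ln(V/V₀).
m = m₀ (V₀/V)^(Q_out/(Q_in−Q_out)) = 51.8 × (228/423.58)^(1.2435) = 23.979 mol.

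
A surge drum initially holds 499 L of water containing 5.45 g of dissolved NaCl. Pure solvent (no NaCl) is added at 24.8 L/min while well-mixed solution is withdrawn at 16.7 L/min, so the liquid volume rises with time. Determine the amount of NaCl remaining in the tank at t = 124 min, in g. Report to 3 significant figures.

Let m(t) be the amount of NaCl. Volume: V(t) = V₀ + (Q_in − Q_out) t = 499 + 8.1000 t; V(124) = 1503.4 L.
Solute balance: dm/dt = 0 − Q_out C = −Q_out m/V(t).
Separate: dm/m = −Q_out dt/V(t) ⇒ ln(m/m₀) = −(Q_out/(Q_in−Q_out)) ln(V/V₀).
m = m₀ (V₀/V)^(Q_out/(Q_in−Q_out)) = 5.45 × (499/1503.4)^(2.0617) = 0.56090 g.

0.561 g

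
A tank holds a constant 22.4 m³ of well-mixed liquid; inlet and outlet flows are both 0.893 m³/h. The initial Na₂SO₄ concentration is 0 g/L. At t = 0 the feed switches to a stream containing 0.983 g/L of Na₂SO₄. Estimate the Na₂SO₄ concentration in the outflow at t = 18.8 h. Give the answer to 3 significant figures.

0.518 g/L

Unsteady species balance (constant V, well mixed): V dC/dt = Q(C_in − C).
Rewrite as dC/dt + C/τ = C_in/τ, τ = V/Q = 25.084 h.
Solution: C(t) = C_in + (C₀ − C_in) e^(−t/τ).
C(18.8) = 0.983 + (0 − 0.983)·e^(−18.8/25.084) = 0.983 + (-0.98300)·0.47261 = 0.51842 g/L.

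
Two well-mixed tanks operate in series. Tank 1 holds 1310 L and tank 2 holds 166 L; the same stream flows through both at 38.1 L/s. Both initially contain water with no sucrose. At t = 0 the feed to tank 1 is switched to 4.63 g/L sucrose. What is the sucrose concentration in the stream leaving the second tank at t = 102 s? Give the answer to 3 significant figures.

4.36 g/L

Species balance on tank i: dCᵢ/dt = (Cᵢ₋₁ − Cᵢ)/τᵢ with τᵢ = Vᵢ/Q.
τ₁ = 1310/38.1 = 34.383 s; τ₂ = 166/38.1 = 4.3570 s.
Tank 1: C₁ = C_in(1 − e^(−t/τ₁)). Tank 2 (τ₁ ≠ τ₂): C₂ = C_in[1 − (τ₁ e^(−t/τ₁) − τ₂ e^(−t/τ₂))/(τ₁ − τ₂)].
At t = 102: e^(−t/τ₁) = 0.051480, e^(−t/τ₂) = 6.8046e-11.
C₂ = 4.63·[1 − (34.383·0.051480 − 4.3570·6.8046e-11)/(30.026)] = 4.63·0.94105 = 4.3571 g/L.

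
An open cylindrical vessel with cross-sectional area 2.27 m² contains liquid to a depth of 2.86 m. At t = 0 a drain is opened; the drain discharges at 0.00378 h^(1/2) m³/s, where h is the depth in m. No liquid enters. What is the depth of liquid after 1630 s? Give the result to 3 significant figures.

With no inflow, A dh/dt = −0.00378 √h.
∫ h^(−1/2) dh = −(0.00378/A) ∫ dt, giving 2√h = 2√h₀ − (0.00378/A) t.
√h = √2.86 − 0.00378·1630/(2·2.27) = 1.6912 − 1.3571 = 0.33402.
h = 0.33402² = 0.11157 m.

0.112 m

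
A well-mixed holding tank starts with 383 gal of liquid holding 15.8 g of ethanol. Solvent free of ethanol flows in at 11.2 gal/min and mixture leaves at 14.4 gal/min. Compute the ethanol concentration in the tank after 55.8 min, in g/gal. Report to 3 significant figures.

Total volume: dV/dt = Q_in − Q_out = -3.2000 gal/min, so V(t) = 383 − 3.2000 t and V(55.8) = 204.44 gal.
Species balance (pure solvent in): dm/dt = −Q_out · m/V(t).
dm/m = −Q_out dt/(V₀ − 3.2000 t); integrating gives ln(m/m₀) = −(Q_out/(Q_in−Q_out)) ln(V/V₀).
m = m₀ (V₀/V)^(Q_out/(Q_in−Q_out)) = 15.8 × (383/204.44)^(-4.5000) = 0.93715 g.
C = m/V = 0.93715/204.44 = 0.0045840 g/gal.

0.00458 g/gal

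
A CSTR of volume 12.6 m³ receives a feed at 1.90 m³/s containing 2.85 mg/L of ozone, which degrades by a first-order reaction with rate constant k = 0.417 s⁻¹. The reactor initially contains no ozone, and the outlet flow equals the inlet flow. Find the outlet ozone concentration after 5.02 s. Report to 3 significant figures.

Species balance: V dC/dt = Q C_in − Q C − k V C.
This is linear with rate a = Q/V + k = 0.56779 s⁻¹.
C_ss = Q C_in/(Q + kV) = 0.75690 mg/L; C(t) = C_ss + (C₀ − C_ss) e^(−a t).
C(5.02) = 0.75690 + (-0.75690)·e^(−0.56779·5.02) = 0.75690 + (-0.75690)·0.057826 = 0.71313 mg/L.

0.713 mg/L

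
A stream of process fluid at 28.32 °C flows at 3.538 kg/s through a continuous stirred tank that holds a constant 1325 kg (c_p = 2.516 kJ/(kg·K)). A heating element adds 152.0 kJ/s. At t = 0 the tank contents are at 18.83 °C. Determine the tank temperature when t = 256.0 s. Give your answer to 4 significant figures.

M c_p dT/dt = ṁ c_p (T_in − T) + Q̇.
τ = M/ṁ = 374.505 s; T_ss = T_in + Q̇/(ṁ c_p) = 28.32 + 152.0/(3.538·2.516) = 45.3956 °C.
Integrating: T(t) = T_ss + (T₀ − T_ss) e^(−t/τ).
T(256.0) = 45.3956 + (-26.5656)·e^(−256.0/374.505) = 45.3956 + (-26.5656)·0.504812 = 31.9849 °C.

31.98 °C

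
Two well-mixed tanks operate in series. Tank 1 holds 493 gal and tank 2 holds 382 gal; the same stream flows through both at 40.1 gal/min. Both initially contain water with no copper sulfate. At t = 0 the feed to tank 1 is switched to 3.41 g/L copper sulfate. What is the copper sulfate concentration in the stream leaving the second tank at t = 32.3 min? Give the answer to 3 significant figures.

Each tank obeys Vᵢ dCᵢ/dt = Q(Cᵢ₋₁ − Cᵢ), so τᵢ = Vᵢ/Q.
τ₁ = 493/40.1 = 12.294 min; τ₂ = 382/40.1 = 9.5262 min.
Solving the cascade with C₁(0)=C₂(0)=0 gives C₂(t) = C_in[1 − (τ₁ e^(−t/τ₁) − τ₂ e^(−t/τ₂))/(τ₁ − τ₂)].
At t = 32.3: e^(−t/τ₁) = 0.072278, e^(−t/τ₂) = 0.033687.
C₂ = 3.41·[1 − (12.294·0.072278 − 9.5262·0.033687)/(2.7681)] = 3.41·0.79491 = 2.7107 g/L.

2.71 g/L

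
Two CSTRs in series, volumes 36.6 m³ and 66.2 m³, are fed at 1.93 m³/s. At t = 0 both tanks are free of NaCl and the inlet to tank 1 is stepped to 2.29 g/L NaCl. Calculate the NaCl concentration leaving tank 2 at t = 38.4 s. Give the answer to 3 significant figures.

Species balance on tank i: dCᵢ/dt = (Cᵢ₋₁ − Cᵢ)/τᵢ with τᵢ = Vᵢ/Q.
τ₁ = 36.6/1.93 = 18.964 s; τ₂ = 66.2/1.93 = 34.301 s.
Solving the cascade with C₁(0)=C₂(0)=0 gives C₂(t) = C_in[1 − (τ₁ e^(−t/τ₁) − τ₂ e^(−t/τ₂))/(τ₁ − τ₂)].
At t = 38.4: e^(−t/τ₁) = 0.13200, e^(−t/τ₂) = 0.32644.
C₂ = 2.29·[1 − (18.964·0.13200 − 34.301·0.32644)/(-15.337)] = 2.29·0.43315 = 0.99191 g/L.

0.992 g/L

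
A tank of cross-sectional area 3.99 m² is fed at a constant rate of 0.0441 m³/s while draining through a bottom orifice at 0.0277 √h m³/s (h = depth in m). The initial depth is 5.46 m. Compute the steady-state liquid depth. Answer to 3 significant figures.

2.53 m

A dh/dt = Q_in − 0.0277 √h. Steady state requires inflow = outflow:
Q_in = 0.0277 √h_ss ⇒ √h_ss = 0.0441/0.0277 = 1.5921.
h_ss = 1.5921² = 2.5346 m. (Since h₀ = 5.46 m > h_ss, the level will fall toward this value.)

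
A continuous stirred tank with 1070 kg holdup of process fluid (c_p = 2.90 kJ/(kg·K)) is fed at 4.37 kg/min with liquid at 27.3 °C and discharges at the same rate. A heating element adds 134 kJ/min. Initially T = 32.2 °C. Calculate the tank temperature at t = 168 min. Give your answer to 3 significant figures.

35.0 °C

Heat balance on the well-mixed liquid: M c_p dT/dt = ṁ c_p (T_in − T) + 134.
τ = M/ṁ = 244.85 min; T_ss = T_in + Q̇/(ṁ c_p) = 27.3 + 134/(4.37·2.90) = 37.874 °C.
T approaches T_ss exponentially: T(t) = T_ss + (T₀ − T_ss) e^(−t/τ).
T(168) = 37.874 + (-5.6737)·e^(−168/244.85) = 37.874 + (-5.6737)·0.50352 = 35.017 °C.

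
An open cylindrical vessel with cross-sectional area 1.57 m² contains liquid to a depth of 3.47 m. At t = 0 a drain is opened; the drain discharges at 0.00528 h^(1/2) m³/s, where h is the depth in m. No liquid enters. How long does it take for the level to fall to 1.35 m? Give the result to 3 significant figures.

A dh/dt = −Q_out = −0.00528 √h.
Separate and integrate: 2(√h − √h₀) = −(0.00528/A) t.
t = 2A(√h₀ − √h)/0.00528 = 2·1.57·(√3.47 − √1.35)/0.00528
  = 3.1400 × (1.8628 − 1.1619) / 0.00528 = 416.82 s.

417 s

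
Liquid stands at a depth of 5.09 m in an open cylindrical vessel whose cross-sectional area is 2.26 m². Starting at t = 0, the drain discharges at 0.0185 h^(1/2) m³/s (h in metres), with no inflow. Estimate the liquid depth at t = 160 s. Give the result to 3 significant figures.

With no inflow, A dh/dt = −0.0185 √h.
Separate and integrate: 2(√h − √h₀) = −(0.0185/A) t.
√h = √5.09 − 0.0185·160/(2·2.26) = 2.2561 − 0.65487 = 1.6012.
h = 1.6012² = 2.5640 m.

2.56 m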